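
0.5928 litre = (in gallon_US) 0.1566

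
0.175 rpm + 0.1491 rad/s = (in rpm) 1.599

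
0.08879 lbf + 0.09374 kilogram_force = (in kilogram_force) 0.134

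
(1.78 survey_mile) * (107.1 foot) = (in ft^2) 1.007e+06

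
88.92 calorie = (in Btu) 0.3526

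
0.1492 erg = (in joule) 1.492e-08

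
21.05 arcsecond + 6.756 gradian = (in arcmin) 365.2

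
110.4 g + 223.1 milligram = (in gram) 110.6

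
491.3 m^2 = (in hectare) 0.04913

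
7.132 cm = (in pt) 202.2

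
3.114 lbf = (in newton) 13.85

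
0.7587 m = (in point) 2151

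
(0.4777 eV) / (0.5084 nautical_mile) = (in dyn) 8.129e-18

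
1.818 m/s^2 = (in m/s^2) 1.818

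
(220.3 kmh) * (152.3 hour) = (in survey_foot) 1.101e+08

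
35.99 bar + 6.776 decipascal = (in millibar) 3.599e+04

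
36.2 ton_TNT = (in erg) 1.515e+18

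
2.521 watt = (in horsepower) 0.003381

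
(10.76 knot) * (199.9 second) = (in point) 3.137e+06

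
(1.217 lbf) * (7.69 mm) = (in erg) 4.163e+05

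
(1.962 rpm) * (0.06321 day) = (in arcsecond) 2.314e+08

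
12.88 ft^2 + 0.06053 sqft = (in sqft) 12.94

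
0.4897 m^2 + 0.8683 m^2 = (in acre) 0.0003356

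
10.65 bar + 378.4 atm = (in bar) 394.1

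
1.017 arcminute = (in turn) 4.708e-05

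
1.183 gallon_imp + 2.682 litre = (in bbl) 0.0507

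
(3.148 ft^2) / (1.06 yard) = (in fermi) 3.017e+14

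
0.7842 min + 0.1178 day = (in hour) 2.84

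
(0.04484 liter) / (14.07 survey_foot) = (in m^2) 1.046e-05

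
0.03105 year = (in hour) 272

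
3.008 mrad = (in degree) 0.1723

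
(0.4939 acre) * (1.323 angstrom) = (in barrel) 1.663e-06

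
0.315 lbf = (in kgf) 0.1429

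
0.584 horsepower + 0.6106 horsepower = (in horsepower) 1.195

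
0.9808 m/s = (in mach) 0.00288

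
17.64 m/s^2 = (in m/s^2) 17.64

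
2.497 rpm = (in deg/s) 14.98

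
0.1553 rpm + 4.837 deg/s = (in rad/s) 0.1007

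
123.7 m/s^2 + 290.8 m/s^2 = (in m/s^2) 414.5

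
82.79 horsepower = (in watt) 6.174e+04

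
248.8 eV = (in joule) 3.986e-17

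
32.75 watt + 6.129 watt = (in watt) 38.88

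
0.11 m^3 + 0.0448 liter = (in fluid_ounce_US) 3721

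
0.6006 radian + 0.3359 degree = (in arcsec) 1.251e+05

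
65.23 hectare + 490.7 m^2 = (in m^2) 6.528e+05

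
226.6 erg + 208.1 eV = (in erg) 226.6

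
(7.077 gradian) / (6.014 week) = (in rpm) 2.919e-07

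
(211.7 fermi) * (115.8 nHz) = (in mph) 5.484e-20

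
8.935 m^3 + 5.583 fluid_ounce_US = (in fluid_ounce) 3.021e+05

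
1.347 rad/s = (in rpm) 12.86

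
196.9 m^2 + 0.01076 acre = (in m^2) 240.4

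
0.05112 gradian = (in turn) 0.0001278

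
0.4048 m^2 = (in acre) 0.0001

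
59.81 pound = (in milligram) 2.713e+07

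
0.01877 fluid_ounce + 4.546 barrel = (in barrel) 4.546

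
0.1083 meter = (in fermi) 1.083e+14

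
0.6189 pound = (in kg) 0.2807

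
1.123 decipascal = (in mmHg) 0.0008423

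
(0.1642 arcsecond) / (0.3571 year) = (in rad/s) 7.069e-14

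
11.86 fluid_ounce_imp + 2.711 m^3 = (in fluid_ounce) 9.168e+04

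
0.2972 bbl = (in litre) 47.25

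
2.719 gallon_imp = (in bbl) 0.07775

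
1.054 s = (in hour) 0.0002928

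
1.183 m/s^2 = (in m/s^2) 1.183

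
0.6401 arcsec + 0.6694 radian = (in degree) 38.35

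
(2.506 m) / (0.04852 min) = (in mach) 0.002528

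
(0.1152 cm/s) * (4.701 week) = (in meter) 3275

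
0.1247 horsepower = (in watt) 92.99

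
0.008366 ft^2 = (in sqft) 0.008366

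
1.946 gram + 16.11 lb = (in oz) 257.8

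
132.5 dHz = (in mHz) 1.325e+04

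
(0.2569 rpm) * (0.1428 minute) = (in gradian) 14.67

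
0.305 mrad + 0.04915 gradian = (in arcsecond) 222.2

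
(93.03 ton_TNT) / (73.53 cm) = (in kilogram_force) 5.398e+10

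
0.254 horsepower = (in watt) 189.4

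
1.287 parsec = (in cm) 3.971e+18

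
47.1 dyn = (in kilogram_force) 4.803e-05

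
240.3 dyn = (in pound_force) 0.0005402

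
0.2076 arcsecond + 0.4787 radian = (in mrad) 478.7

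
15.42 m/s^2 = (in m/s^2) 15.42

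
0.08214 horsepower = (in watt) 61.25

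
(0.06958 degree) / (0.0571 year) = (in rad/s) 6.744e-10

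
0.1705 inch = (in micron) 4331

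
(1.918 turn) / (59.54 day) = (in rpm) 2.237e-05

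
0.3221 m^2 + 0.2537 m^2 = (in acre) 0.0001423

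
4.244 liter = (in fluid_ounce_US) 143.5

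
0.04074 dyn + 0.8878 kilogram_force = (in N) 8.706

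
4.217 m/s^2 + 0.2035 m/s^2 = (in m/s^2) 4.42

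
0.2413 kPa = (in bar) 0.002413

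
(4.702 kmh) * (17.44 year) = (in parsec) 2.328e-08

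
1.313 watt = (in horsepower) 0.001761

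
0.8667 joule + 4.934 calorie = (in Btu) 0.02039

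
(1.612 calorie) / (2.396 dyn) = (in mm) 2.815e+08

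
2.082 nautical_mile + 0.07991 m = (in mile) 2.396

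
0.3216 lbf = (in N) 1.431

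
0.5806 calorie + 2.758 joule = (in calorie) 1.24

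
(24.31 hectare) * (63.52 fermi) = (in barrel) 9.713e-08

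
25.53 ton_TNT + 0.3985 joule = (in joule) 1.068e+11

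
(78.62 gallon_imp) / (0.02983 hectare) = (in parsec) 3.883e-20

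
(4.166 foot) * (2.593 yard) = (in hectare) 0.0003011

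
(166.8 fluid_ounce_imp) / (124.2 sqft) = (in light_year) 4.341e-20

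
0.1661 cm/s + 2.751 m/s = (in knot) 5.351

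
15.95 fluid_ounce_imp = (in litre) 0.4532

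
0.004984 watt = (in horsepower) 6.684e-06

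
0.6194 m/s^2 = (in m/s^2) 0.6194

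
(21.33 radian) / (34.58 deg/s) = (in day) 0.000409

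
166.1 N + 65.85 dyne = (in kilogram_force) 16.94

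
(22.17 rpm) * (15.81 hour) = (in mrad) 1.321e+08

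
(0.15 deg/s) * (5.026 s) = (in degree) 0.7539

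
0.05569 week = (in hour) 9.356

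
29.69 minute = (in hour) 0.4948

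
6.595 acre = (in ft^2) 2.873e+05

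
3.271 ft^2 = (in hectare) 3.039e-05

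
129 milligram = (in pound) 0.0002844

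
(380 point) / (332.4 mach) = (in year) 3.756e-14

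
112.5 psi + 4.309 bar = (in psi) 175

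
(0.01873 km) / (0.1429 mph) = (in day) 0.003393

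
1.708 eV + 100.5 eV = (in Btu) 1.552e-20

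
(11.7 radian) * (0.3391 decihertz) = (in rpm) 3.789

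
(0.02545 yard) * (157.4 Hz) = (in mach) 0.01076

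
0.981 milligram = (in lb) 2.163e-06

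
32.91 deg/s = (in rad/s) 0.5744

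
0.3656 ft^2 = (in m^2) 0.03397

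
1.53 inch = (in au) 2.598e-13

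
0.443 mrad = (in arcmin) 1.523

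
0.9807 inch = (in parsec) 8.073e-19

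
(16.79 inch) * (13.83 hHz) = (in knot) 1146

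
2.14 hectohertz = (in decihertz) 2140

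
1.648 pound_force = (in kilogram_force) 0.7475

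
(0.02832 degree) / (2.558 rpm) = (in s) 0.001845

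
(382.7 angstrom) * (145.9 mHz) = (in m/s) 5.584e-09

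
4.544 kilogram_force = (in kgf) 4.544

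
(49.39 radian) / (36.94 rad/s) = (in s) 1.337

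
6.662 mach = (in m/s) 2268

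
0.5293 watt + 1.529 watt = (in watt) 2.058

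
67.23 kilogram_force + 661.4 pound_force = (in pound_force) 809.6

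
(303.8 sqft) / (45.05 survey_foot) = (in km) 0.002055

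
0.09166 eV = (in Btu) 1.392e-23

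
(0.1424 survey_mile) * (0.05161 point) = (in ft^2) 0.04491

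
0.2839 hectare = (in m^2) 2839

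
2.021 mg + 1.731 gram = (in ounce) 0.06113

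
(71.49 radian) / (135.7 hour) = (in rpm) 0.001397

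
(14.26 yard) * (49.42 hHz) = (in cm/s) 6.444e+06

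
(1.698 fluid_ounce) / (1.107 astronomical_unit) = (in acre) 7.493e-20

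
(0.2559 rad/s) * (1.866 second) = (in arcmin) 1642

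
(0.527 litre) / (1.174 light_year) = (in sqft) 5.107e-19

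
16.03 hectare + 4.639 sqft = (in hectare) 16.03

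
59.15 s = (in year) 1.876e-06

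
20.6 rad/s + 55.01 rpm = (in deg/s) 1510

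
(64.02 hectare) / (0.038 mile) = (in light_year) 1.107e-12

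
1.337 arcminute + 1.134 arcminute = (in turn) 0.0001144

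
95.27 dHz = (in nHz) 9.527e+09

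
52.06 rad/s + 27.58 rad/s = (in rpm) 760.5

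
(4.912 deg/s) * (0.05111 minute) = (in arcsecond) 5.423e+04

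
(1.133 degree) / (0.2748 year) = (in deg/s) 1.307e-07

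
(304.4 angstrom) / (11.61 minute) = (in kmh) 1.573e-10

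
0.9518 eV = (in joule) 1.525e-19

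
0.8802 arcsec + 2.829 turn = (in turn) 2.829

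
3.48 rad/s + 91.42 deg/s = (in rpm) 48.47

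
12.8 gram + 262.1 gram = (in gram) 274.9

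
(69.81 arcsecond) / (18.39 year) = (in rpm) 5.573e-12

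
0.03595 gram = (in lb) 7.926e-05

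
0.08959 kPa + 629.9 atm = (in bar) 638.2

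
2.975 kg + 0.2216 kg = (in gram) 3197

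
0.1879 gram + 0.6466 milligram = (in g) 0.1885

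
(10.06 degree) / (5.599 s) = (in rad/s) 0.03136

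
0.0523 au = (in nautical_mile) 4.225e+06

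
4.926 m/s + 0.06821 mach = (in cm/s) 2815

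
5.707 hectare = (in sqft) 6.143e+05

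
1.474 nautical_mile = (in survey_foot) 8956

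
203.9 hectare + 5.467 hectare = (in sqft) 2.254e+07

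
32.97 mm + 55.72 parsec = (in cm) 1.719e+20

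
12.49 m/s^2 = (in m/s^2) 12.49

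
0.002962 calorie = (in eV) 7.735e+16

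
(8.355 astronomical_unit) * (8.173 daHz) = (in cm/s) 1.022e+16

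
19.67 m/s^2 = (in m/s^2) 19.67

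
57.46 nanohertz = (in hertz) 5.746e-08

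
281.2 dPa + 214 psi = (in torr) 1.107e+04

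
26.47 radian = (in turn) 4.213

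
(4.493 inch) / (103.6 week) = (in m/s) 1.821e-09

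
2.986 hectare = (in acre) 7.379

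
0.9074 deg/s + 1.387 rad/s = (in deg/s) 80.38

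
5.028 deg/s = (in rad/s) 0.08776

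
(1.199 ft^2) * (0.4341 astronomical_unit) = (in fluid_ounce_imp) 2.546e+14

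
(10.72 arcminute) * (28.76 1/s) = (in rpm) 0.8564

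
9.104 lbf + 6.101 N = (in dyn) 4.66e+06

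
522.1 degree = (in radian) 9.112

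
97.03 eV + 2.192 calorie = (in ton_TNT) 2.192e-09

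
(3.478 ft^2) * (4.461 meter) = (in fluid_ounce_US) 4.874e+04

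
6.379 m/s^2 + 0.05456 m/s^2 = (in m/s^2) 6.434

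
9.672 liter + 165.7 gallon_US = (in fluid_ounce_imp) 2.242e+04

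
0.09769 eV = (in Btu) 1.483e-23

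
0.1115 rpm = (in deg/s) 0.669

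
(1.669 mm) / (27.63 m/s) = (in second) 6.041e-05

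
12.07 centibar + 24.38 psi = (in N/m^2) 1.802e+05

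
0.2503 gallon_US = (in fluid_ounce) 32.04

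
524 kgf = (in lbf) 1155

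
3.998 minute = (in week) 0.0003966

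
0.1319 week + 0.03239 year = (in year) 0.03492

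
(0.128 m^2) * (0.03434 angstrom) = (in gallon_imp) 9.669e-11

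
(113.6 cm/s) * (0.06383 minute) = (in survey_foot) 14.27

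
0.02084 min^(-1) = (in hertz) 0.0003473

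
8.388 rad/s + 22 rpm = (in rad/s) 10.69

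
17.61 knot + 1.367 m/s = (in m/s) 10.43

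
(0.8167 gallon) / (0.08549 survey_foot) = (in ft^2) 1.277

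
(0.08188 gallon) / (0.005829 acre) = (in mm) 0.01314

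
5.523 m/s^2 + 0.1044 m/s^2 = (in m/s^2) 5.627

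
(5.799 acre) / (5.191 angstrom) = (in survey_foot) 1.483e+14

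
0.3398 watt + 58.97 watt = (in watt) 59.31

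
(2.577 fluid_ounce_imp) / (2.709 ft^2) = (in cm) 0.02909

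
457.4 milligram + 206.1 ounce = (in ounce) 206.1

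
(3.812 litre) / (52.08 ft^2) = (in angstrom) 7.879e+06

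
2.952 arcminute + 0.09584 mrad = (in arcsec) 196.9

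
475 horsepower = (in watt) 3.542e+05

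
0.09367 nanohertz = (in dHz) 9.367e-10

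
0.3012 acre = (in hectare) 0.1219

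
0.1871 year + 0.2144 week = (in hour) 1675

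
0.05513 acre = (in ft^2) 2401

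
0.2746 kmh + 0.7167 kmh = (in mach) 0.0008087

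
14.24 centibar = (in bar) 0.1424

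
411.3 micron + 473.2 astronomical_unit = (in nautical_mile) 3.822e+10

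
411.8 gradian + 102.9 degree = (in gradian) 526.1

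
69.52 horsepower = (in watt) 5.184e+04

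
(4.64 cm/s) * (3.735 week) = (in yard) 1.146e+05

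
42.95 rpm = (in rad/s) 4.498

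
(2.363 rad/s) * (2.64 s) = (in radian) 6.238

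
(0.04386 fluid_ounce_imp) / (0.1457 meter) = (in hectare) 8.553e-10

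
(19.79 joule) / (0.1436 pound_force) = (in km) 0.03098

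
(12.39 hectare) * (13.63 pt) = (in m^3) 595.8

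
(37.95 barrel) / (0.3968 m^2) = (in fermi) 1.521e+16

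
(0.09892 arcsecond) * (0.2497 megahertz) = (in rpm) 1.144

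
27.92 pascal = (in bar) 0.0002792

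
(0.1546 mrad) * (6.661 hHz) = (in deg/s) 5.9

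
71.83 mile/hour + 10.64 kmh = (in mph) 78.44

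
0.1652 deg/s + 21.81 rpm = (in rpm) 21.84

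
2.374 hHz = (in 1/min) 1.424e+04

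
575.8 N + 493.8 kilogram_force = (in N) 5418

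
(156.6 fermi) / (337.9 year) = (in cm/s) 1.47e-21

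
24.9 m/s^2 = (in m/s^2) 24.9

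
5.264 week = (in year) 0.101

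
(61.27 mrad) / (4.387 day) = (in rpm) 1.544e-06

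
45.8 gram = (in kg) 0.0458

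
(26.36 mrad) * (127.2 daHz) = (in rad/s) 33.53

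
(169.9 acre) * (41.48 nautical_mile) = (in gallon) 1.395e+13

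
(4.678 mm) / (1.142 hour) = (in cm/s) 0.0001138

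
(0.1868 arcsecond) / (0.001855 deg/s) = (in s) 0.02797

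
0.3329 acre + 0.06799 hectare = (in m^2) 2027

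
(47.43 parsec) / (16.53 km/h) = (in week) 5.27e+11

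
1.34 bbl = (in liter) 213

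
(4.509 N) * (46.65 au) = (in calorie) 7.521e+12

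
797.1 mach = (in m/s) 2.714e+05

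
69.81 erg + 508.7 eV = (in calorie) 1.668e-06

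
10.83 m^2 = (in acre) 0.002676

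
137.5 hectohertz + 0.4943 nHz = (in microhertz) 1.375e+10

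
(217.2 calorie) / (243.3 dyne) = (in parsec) 1.21e-11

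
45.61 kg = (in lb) 100.6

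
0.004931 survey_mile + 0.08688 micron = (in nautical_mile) 0.004285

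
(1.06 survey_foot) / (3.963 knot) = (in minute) 0.002641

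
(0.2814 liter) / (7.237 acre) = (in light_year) 1.016e-24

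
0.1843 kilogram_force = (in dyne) 1.807e+05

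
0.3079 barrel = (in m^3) 0.04895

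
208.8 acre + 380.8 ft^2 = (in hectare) 84.5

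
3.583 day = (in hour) 85.99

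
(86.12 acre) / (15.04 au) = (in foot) 5.082e-07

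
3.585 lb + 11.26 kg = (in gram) 1.289e+04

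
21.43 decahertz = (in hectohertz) 2.143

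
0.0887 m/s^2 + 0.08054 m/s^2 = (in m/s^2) 0.1692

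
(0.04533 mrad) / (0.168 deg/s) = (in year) 4.902e-10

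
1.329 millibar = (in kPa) 0.1329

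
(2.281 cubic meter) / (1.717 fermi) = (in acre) 3.283e+11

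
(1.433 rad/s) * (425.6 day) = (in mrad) 5.269e+10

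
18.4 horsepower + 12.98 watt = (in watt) 1.373e+04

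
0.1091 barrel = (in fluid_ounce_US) 586.5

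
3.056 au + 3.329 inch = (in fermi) 4.572e+26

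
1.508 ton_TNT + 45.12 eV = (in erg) 6.309e+16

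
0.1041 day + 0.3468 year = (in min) 1.824e+05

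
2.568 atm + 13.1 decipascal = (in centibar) 260.2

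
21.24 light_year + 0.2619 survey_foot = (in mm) 2.009e+20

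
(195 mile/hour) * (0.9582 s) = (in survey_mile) 0.0519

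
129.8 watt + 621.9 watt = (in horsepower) 1.008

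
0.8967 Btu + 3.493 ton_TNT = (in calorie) 3.493e+09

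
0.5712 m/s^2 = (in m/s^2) 0.5712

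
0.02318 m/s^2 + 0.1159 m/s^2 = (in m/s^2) 0.1391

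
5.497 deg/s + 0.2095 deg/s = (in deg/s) 5.707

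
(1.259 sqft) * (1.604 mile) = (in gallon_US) 7.976e+04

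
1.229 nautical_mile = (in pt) 6.452e+06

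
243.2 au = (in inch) 1.432e+15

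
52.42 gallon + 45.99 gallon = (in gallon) 98.41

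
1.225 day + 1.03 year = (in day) 377.2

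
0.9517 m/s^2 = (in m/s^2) 0.9517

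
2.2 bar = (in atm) 2.171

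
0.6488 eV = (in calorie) 2.484e-20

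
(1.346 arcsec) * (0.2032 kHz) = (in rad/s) 0.001326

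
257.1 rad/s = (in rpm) 2455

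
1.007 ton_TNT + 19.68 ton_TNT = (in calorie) 2.069e+10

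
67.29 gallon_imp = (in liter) 305.9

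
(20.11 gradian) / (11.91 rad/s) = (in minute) 0.000442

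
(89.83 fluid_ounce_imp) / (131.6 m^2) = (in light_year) 2.05e-21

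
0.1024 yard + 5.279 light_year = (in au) 3.338e+05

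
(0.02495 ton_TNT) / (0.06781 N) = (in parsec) 4.989e-08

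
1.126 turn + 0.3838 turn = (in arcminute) 3.261e+04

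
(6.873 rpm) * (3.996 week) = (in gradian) 1.107e+08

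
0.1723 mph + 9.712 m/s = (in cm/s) 978.9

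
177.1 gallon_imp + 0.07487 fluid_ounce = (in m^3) 0.8051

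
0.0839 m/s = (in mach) 0.0002464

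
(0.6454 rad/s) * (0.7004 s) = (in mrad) 452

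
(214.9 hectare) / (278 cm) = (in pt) 2.191e+09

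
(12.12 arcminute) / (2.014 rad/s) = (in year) 5.551e-11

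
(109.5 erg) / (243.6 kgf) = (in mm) 4.584e-06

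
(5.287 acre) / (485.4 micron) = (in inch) 1.735e+09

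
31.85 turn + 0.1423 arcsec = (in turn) 31.85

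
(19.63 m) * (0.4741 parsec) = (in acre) 7.096e+13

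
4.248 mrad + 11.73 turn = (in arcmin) 2.534e+05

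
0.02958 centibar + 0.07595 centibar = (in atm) 0.001042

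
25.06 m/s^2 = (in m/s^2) 25.06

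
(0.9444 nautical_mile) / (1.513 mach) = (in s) 3.395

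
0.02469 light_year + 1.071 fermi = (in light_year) 0.02469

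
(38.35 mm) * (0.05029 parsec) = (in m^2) 5.951e+13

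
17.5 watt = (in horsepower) 0.02347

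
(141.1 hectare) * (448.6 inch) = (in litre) 1.608e+10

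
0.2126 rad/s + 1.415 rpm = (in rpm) 3.445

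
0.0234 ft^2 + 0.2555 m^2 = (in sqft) 2.774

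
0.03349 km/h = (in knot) 0.01808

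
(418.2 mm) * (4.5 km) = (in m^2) 1882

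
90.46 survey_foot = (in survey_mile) 0.01713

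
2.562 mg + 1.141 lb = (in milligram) 5.176e+05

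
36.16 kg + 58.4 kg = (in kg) 94.56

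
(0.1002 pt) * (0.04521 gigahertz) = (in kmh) 5753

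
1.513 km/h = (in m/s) 0.4203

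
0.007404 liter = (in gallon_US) 0.001956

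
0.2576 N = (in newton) 0.2576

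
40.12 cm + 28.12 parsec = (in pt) 2.46e+21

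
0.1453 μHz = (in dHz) 1.453e-06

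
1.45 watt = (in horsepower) 0.001944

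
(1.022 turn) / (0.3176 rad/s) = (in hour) 0.005616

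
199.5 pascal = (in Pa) 199.5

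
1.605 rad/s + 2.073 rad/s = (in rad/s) 3.678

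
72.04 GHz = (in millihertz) 7.204e+13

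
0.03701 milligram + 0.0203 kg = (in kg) 0.0203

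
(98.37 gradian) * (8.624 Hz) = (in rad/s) 13.33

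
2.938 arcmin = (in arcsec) 176.3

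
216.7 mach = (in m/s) 7.379e+04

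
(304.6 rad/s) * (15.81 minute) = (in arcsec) 5.96e+10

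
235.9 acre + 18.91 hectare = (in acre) 282.6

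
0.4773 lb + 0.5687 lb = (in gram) 474.5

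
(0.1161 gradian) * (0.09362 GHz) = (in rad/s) 1.707e+05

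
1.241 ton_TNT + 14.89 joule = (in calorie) 1.241e+09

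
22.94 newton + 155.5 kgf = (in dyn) 1.548e+08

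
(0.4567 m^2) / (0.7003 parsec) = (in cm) 2.113e-15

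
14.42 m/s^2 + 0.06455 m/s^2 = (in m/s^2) 14.48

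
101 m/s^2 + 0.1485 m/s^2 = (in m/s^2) 101.1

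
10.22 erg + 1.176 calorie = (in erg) 4.92e+07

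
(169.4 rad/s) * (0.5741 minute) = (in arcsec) 1.204e+09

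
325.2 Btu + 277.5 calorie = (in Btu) 326.3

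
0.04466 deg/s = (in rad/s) 0.0007795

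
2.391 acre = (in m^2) 9676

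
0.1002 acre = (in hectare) 0.04055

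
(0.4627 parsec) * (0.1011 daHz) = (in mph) 3.229e+16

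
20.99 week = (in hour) 3526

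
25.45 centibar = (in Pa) 2.545e+04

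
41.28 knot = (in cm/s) 2124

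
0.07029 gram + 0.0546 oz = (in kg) 0.001618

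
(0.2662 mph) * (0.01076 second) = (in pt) 3.63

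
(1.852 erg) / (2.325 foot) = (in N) 2.613e-07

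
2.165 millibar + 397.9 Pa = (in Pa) 614.4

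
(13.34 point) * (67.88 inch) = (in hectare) 8.114e-07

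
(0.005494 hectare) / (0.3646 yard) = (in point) 4.671e+05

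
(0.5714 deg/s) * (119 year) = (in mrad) 3.743e+10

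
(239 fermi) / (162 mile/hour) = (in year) 1.046e-22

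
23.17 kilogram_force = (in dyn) 2.272e+07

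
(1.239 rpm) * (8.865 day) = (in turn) 1.582e+04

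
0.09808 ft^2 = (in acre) 2.252e-06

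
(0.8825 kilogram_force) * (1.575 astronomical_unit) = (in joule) 2.039e+12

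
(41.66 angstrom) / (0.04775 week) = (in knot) 2.804e-13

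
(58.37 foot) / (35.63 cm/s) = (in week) 8.256e-05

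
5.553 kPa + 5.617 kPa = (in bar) 0.1117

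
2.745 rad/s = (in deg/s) 157.3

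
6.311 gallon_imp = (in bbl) 0.1805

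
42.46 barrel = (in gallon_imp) 1485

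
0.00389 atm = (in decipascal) 3942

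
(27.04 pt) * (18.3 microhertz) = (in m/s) 1.746e-07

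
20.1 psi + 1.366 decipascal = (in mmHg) 1039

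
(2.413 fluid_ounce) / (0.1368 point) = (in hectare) 0.0001479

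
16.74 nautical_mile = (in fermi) 3.1e+19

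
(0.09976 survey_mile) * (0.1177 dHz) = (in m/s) 1.89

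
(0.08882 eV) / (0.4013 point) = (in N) 1.005e-16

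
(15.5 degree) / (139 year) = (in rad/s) 6.171e-11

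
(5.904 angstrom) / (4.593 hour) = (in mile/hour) 7.987e-14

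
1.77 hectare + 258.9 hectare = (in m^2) 2.607e+06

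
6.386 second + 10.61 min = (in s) 643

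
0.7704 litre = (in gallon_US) 0.2035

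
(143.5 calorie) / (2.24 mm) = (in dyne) 2.68e+10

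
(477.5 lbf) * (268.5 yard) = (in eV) 3.255e+24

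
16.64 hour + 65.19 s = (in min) 999.5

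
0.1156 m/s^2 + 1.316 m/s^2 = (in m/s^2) 1.432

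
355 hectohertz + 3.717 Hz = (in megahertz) 0.0355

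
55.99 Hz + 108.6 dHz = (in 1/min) 4011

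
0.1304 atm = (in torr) 99.1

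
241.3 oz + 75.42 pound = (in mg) 4.105e+07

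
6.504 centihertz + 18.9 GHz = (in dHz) 1.89e+11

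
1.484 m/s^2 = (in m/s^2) 1.484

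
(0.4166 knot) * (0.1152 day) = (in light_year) 2.255e-13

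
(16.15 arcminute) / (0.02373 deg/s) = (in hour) 0.003151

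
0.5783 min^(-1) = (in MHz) 9.638e-09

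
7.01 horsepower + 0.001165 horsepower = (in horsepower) 7.011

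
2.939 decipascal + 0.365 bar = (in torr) 273.8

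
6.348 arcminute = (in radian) 0.001847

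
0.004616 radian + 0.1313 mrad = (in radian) 0.004747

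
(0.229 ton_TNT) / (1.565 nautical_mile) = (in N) 3.306e+05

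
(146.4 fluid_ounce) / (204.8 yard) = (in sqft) 0.0002489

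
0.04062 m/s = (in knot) 0.07896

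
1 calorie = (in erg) 4.184e+07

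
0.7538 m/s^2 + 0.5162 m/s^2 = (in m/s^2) 1.27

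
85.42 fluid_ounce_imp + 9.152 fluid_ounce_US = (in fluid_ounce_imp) 94.95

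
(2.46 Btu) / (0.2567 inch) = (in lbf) 8.949e+04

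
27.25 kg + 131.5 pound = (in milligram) 8.69e+07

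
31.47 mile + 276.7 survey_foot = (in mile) 31.52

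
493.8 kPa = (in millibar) 4938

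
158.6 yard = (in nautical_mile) 0.07831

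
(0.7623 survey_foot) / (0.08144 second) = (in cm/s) 285.3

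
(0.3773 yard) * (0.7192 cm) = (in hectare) 2.481e-07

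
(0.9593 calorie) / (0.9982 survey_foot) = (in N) 13.19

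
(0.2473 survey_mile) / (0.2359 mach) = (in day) 5.735e-05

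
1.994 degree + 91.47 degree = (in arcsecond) 3.365e+05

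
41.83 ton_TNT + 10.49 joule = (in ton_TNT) 41.83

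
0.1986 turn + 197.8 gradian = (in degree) 249.5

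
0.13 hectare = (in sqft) 1.399e+04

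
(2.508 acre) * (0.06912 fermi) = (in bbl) 4.413e-12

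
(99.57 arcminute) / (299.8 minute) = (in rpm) 1.538e-05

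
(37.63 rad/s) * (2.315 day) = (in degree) 4.312e+08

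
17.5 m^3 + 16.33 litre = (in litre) 1.752e+04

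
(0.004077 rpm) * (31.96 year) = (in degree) 2.466e+07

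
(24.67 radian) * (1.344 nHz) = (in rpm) 3.166e-07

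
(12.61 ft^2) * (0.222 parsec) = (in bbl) 5.048e+16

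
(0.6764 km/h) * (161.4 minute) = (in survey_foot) 5970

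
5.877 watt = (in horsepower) 0.007881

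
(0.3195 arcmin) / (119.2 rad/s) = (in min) 1.299e-08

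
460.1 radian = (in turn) 73.23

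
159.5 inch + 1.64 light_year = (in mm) 1.552e+19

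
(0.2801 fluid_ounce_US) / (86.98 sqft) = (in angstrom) 1.025e+04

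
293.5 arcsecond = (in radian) 0.001423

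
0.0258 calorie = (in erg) 1.079e+06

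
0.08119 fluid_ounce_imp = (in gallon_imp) 0.0005074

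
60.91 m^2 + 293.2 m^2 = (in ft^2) 3812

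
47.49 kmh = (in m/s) 13.19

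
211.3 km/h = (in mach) 0.1724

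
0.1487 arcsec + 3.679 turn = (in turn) 3.679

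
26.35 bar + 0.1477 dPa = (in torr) 1.976e+04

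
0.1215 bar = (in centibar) 12.15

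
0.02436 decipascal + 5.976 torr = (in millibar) 7.967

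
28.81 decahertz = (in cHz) 2.881e+04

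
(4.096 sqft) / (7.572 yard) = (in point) 155.8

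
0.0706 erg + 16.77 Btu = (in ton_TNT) 4.229e-06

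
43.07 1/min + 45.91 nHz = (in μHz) 7.178e+05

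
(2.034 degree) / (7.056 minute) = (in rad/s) 8.385e-05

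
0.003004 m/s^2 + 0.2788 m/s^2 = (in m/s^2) 0.2818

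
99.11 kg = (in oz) 3496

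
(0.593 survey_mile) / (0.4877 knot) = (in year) 0.0001206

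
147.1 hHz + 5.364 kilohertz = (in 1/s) 2.007e+04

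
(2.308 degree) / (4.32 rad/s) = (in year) 2.957e-10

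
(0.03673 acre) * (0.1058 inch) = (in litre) 399.4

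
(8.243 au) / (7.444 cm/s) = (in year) 5.253e+05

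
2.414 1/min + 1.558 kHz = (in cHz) 1.558e+05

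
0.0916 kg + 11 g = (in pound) 0.2262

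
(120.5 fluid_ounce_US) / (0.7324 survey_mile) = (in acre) 7.471e-10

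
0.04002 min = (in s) 2.401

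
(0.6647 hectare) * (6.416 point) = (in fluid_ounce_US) 5.087e+05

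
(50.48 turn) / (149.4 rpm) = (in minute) 0.3379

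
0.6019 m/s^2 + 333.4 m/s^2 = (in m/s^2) 334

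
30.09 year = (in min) 1.582e+07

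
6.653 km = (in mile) 4.134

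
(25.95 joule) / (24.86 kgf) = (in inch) 4.191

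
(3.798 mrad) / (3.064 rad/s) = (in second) 0.00124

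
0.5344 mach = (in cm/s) 1.82e+04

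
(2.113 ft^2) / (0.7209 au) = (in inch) 7.166e-11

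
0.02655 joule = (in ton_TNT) 6.346e-12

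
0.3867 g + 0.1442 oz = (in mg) 4475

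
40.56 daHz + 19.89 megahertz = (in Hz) 1.989e+07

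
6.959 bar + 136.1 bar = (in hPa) 1.431e+05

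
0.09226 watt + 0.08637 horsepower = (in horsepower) 0.08649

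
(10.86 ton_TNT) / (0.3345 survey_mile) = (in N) 8.441e+07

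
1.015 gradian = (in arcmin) 54.81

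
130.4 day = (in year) 0.3573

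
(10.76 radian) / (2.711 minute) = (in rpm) 0.6317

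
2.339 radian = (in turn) 0.3723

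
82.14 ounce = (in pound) 5.134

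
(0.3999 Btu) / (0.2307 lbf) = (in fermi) 4.111e+17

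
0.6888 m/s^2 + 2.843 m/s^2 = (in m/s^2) 3.532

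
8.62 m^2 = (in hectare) 0.000862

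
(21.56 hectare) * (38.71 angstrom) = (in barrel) 0.005249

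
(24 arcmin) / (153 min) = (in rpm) 7.262e-06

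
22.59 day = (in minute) 3.253e+04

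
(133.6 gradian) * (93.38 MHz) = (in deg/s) 1.123e+10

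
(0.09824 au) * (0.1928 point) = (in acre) 247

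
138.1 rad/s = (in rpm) 1319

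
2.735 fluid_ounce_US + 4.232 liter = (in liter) 4.313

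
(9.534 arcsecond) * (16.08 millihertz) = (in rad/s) 7.433e-07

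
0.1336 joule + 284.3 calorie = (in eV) 7.425e+21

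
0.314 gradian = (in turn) 0.000785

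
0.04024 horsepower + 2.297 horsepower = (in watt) 1743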